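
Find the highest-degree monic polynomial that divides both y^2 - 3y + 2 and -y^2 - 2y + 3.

y - 1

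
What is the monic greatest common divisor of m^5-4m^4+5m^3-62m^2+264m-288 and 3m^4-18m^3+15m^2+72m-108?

m^3-8m^2+21m-18

Repeated division with remainder:
  m^5-4m^4+5m^3-62m^2+264m-288 = ((1/3)m+2/3)(3m^4-18m^3+15m^2+72m-108) + (12m^3-96m^2+252m-216)
  3m^4-18m^3+15m^2+72m-108 = ((1/4)m+1/2)(12m^3-96m^2+252m-216) + (0)
Last nonzero remainder: 12m^3-96m^2+252m-216. Dividing through by 12 gives the monic gcd m^3-8m^2+21m-18.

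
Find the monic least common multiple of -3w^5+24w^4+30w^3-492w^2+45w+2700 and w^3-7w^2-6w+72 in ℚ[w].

w^6-14w^5+38w^4+224w^3-999w^2-810w+5400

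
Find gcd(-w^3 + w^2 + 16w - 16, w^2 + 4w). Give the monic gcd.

By polynomial division,
  -w^3 + w^2 + 16w - 16 = (-w + 5)(w^2 + 4w) + (-4w - 16)
  w^2 + 4w = (-(1/4)w)(-4w - 16) + (0)
Last nonzero remainder: -4w - 16. Dividing through by -4 gives the monic gcd w + 4.

w + 4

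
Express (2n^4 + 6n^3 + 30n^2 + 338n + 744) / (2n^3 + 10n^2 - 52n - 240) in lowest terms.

(n^3 - n^2 + 19n + 93)/(n^2 + n - 30)

Apply the Euclidean algorithm:
  2n^4 + 6n^3 + 30n^2 + 338n + 744 = (n - 2)(2n^3 + 10n^2 - 52n - 240) + (102n^2 + 474n + 264)
  2n^3 + 10n^2 - 52n - 240 = ((1/51)n + 2/289)(102n^2 + 474n + 264) + (-(17472/289)n - 69888/289)
  102n^2 + 474n + 264 = (-(4913/2912)n - 3179/2912)(-(17472/289)n - 69888/289) + (0)
Last nonzero remainder: -(17472/289)n - 69888/289. Dividing through by -17472/289 gives the monic gcd n + 4.
Cancel n + 4 from numerator and denominator to get the reduced form.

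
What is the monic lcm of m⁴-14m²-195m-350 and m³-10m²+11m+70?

Apply the Euclidean algorithm:
  m⁴-14m²-195m-350 = (m+10)(m³-10m²+11m+70) + (75m²-375m-1050)
  m³-10m²+11m+70 = ((1/75)m-1/15)(75m²-375m-1050) + (0)
Last nonzero remainder: 75m²-375m-1050. Dividing through by 75 gives the monic gcd m²-5m-14.
Then lcm(f, g) = f·g / gcd(f, g); expanding and making the result monic gives the answer.

m⁵-5m⁴-14m³-125m²+625m+1750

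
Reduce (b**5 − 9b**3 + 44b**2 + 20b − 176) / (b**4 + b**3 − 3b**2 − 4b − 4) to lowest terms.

(b**3 − 5b + 44)/(b**2 + b + 1)

Repeated division with remainder:
  b**5 − 9b**3 + 44b**2 + 20b − 176 = (b − 1)(b**4 + b**3 − 3b**2 − 4b − 4) + (−5b**3 + 45b**2 + 20b − 180)
  b**4 + b**3 − 3b**2 − 4b − 4 = (−(1/5)b − 2)(−5b**3 + 45b**2 + 20b − 180) + (91b**2 − 364)
  −5b**3 + 45b**2 + 20b − 180 = (−(5/91)b + 45/91)(91b**2 − 364) + (0)
Last nonzero remainder: 91b**2 − 364. Dividing through by 91 gives the monic gcd b**2 − 4.
Cancel b**2 − 4 from numerator and denominator to get the reduced form.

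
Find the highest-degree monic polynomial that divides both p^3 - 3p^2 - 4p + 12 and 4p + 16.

1

Repeated division with remainder:
  p^3 - 3p^2 - 4p + 12 = ((1/4)p^2 - (7/4)p + 6)(4p + 16) + (-84)
  4p + 16 = (-(1/21)p - 4/21)(-84) + (0)
The last nonzero remainder is the constant -84, so the polynomials are coprime and gcd = 1.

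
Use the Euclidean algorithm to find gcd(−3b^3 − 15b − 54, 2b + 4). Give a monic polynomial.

By polynomial division,
  −3b^3 − 15b − 54 = (−(3/2)b^2 + 3b − 27/2)(2b + 4) + (0)
Last nonzero remainder: 2b + 4. Dividing through by 2 gives the monic gcd b + 2.

b + 2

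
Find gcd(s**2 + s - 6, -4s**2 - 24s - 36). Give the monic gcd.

s + 3

Apply the Euclidean algorithm:
  s**2 + s - 6 = (-1/4)(-4s**2 - 24s - 36) + (-5s - 15)
  -4s**2 - 24s - 36 = ((4/5)s + 12/5)(-5s - 15) + (0)
Last nonzero remainder: -5s - 15. Dividing through by -5 gives the monic gcd s + 3.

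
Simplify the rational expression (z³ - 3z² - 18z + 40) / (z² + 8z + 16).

Apply the Euclidean algorithm:
  z³ - 3z² - 18z + 40 = (z - 11)(z² + 8z + 16) + (54z + 216)
  z² + 8z + 16 = ((1/54)z + 2/27)(54z + 216) + (0)
Last nonzero remainder: 54z + 216. Dividing through by 54 gives the monic gcd z + 4.
Cancel z + 4 from numerator and denominator to get the reduced form.

(z² - 7z + 10)/(z + 4)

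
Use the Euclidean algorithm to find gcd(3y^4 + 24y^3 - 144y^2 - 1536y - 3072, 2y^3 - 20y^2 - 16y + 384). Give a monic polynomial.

y^2 - 4y - 32

Repeated division with remainder:
  3y^4 + 24y^3 - 144y^2 - 1536y - 3072 = ((3/2)y + 27)(2y^3 - 20y^2 - 16y + 384) + (420y^2 - 1680y - 13440)
  2y^3 - 20y^2 - 16y + 384 = ((1/210)y - 1/35)(420y^2 - 1680y - 13440) + (0)
Last nonzero remainder: 420y^2 - 1680y - 13440. Dividing through by 420 gives the monic gcd y^2 - 4y - 32.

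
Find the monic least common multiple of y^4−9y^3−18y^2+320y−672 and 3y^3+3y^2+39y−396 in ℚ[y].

y^6−4y^5−30y^4−67y^3+334y^2+7200y−22176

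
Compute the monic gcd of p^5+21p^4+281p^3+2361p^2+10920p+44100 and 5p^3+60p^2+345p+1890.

Repeated division with remainder:
  p^5+21p^4+281p^3+2361p^2+10920p+44100 = ((1/5)p^2+(9/5)p+104/5)(5p^3+60p^2+345p+1890) + (114p^2+342p+4788)
  5p^3+60p^2+345p+1890 = ((5/114)p+15/38)(114p^2+342p+4788) + (0)
Last nonzero remainder: 114p^2+342p+4788. Dividing through by 114 gives the monic gcd p^2+3p+42.

p^2+3p+42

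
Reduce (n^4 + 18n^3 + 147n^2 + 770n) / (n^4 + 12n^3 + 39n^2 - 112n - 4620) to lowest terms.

By polynomial division,
  n^4 + 18n^3 + 147n^2 + 770n = (n^4 + 12n^3 + 39n^2 - 112n - 4620) + (6n^3 + 108n^2 + 882n + 4620)
  n^4 + 12n^3 + 39n^2 - 112n - 4620 = ((1/6)n - 1)(6n^3 + 108n^2 + 882n + 4620) + (0)
Last nonzero remainder: 6n^3 + 108n^2 + 882n + 4620. Dividing through by 6 gives the monic gcd n^3 + 18n^2 + 147n + 770.
Cancel n^3 + 18n^2 + 147n + 770 from numerator and denominator to get the reduced form.

(n)/(n - 6)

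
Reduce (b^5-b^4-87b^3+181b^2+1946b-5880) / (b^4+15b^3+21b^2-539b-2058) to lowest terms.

Repeated division with remainder:
  b^5-b^4-87b^3+181b^2+1946b-5880 = (b-16)(b^4+15b^3+21b^2-539b-2058) + (132b^3+1056b^2-4620b-38808)
  b^4+15b^3+21b^2-539b-2058 = ((1/132)b+7/132)(132b^3+1056b^2-4620b-38808) + (0)
Last nonzero remainder: 132b^3+1056b^2-4620b-38808. Dividing through by 132 gives the monic gcd b^3+8b^2-35b-294.
Cancel b^3+8b^2-35b-294 from numerator and denominator to get the reduced form.

(b^2-9b+20)/(b+7)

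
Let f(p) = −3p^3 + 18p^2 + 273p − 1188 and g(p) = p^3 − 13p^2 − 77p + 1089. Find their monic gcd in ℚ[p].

Euclidean algorithm in ℚ[p]:
  −3p^3 + 18p^2 + 273p − 1188 = (−3)(p^3 − 13p^2 − 77p + 1089) + (−21p^2 + 42p + 2079)
  p^3 − 13p^2 − 77p + 1089 = (−(1/21)p + 11/21)(−21p^2 + 42p + 2079) + (0)
Last nonzero remainder: −21p^2 + 42p + 2079. Dividing through by −21 gives the monic gcd p^2 − 2p − 99.

p^2 − 2p − 99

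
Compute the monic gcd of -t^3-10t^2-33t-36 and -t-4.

t+4

By polynomial division,
  -t^3-10t^2-33t-36 = (t^2+6t+9)(-t-4) + (0)
Last nonzero remainder: -t-4. Dividing through by -1 gives the monic gcd t+4.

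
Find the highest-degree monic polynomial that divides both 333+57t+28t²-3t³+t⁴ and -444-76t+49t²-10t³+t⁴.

37-6t+t²

Euclidean algorithm in ℚ[t]:
  t⁴-3t³+28t²+57t+333 = (t⁴-10t³+49t²-76t-444) + (7t³-21t²+133t+777)
  t⁴-10t³+49t²-76t-444 = ((1/7)t-1)(7t³-21t²+133t+777) + (9t²-54t+333)
  7t³-21t²+133t+777 = ((7/9)t+7/3)(9t²-54t+333) + (0)
Last nonzero remainder: 9t²-54t+333. Dividing through by 9 gives the monic gcd t²-6t+37.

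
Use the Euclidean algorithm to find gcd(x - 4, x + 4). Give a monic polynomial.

1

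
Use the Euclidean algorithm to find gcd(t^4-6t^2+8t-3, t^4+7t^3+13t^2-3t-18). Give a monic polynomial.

t^2+2t-3

By polynomial division,
  t^4-6t^2+8t-3 = (t^4+7t^3+13t^2-3t-18) + (-7t^3-19t^2+11t+15)
  t^4+7t^3+13t^2-3t-18 = (-(1/7)t-30/49)(-7t^3-19t^2+11t+15) + ((144/49)t^2+(288/49)t-432/49)
  -7t^3-19t^2+11t+15 = (-(343/144)t-245/144)((144/49)t^2+(288/49)t-432/49) + (0)
Last nonzero remainder: (144/49)t^2+(288/49)t-432/49. Dividing through by 144/49 gives the monic gcd t^2+2t-3.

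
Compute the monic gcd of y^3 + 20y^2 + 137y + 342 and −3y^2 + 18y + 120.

Repeated division with remainder:
  y^3 + 20y^2 + 137y + 342 = (−(1/3)y − 26/3)(−3y^2 + 18y + 120) + (333y + 1382)
  −3y^2 + 18y + 120 = (−(1/111)y + 3380/36963)(333y + 1382) + (−235600/36963)
  333y + 1382 = (−(12308679/235600)y − 25541433/117800)(−235600/36963) + (0)
The last nonzero remainder is the constant −235600/36963, so the polynomials are coprime and gcd = 1.

1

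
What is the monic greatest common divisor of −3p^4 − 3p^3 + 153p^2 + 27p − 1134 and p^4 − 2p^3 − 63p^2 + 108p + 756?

p^3 + 4p^2 − 39p − 126

Apply the Euclidean algorithm:
  −3p^4 − 3p^3 + 153p^2 + 27p − 1134 = (−3)(p^4 − 2p^3 − 63p^2 + 108p + 756) + (−9p^3 − 36p^2 + 351p + 1134)
  p^4 − 2p^3 − 63p^2 + 108p + 756 = (−(1/9)p + 2/3)(−9p^3 − 36p^2 + 351p + 1134) + (0)
Last nonzero remainder: −9p^3 − 36p^2 + 351p + 1134. Dividing through by −9 gives the monic gcd p^3 + 4p^2 − 39p − 126.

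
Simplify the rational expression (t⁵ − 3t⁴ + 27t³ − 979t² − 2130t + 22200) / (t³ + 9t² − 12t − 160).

Euclidean algorithm in ℚ[t]:
  t⁵ − 3t⁴ + 27t³ − 979t² − 2130t + 22200 = (t² − 12t + 147)(t³ + 9t² − 12t − 160) + (−2286t² − 2286t + 45720)
  t³ + 9t² − 12t − 160 = (−(1/2286)t − 4/1143)(−2286t² − 2286t + 45720) + (0)
Last nonzero remainder: −2286t² − 2286t + 45720. Dividing through by −2286 gives the monic gcd t² + t − 20.
Cancel t² + t − 20 from numerator and denominator to get the reduced form.

(t³ − 4t² + 51t − 1110)/(t + 8)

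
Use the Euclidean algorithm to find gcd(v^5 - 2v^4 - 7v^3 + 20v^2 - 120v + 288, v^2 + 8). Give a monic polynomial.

Apply the Euclidean algorithm:
  v^5 - 2v^4 - 7v^3 + 20v^2 - 120v + 288 = (v^3 - 2v^2 - 15v + 36)(v^2 + 8) + (0)
The last nonzero remainder v^2 + 8 is already monic.

v^2 + 8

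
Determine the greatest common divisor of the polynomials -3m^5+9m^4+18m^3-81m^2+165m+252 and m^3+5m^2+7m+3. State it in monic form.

Apply the Euclidean algorithm:
  -3m^5+9m^4+18m^3-81m^2+165m+252 = (-3m^2+24m-81)(m^3+5m^2+7m+3) + (165m^2+660m+495)
  m^3+5m^2+7m+3 = ((1/165)m+1/165)(165m^2+660m+495) + (0)
Last nonzero remainder: 165m^2+660m+495. Dividing through by 165 gives the monic gcd m^2+4m+3.

m^2+4m+3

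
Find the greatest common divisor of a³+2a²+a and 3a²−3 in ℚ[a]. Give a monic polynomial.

a+1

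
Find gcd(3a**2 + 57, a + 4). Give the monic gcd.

1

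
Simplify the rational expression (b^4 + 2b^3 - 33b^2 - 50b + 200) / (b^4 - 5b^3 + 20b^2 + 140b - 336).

(b^2 - 25)/(b^2 - 7b + 42)

By polynomial division,
  b^4 + 2b^3 - 33b^2 - 50b + 200 = (b^4 - 5b^3 + 20b^2 + 140b - 336) + (7b^3 - 53b^2 - 190b + 536)
  b^4 - 5b^3 + 20b^2 + 140b - 336 = ((1/7)b + 18/49)(7b^3 - 53b^2 - 190b + 536) + ((3264/49)b^2 + (6528/49)b - 26112/49)
  7b^3 - 53b^2 - 190b + 536 = ((343/3264)b - 3283/3264)((3264/49)b^2 + (6528/49)b - 26112/49) + (0)
Last nonzero remainder: (3264/49)b^2 + (6528/49)b - 26112/49. Dividing through by 3264/49 gives the monic gcd b^2 + 2b - 8.
Cancel b^2 + 2b - 8 from numerator and denominator to get the reduced form.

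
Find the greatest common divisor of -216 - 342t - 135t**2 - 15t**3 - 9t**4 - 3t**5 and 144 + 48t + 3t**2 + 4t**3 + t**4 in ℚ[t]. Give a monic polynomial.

36 + 3t + t**3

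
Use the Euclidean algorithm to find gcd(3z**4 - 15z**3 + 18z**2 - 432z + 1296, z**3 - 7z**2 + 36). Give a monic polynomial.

z**2 - 9z + 18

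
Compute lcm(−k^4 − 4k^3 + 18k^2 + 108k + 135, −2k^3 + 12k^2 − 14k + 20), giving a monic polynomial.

Euclidean algorithm in ℚ[k]:
  −k^4 − 4k^3 + 18k^2 + 108k + 135 = ((1/2)k + 5)(−2k^3 + 12k^2 − 14k + 20) + (−35k^2 + 168k + 35)
  −2k^3 + 12k^2 − 14k + 20 = ((2/35)k − 12/175)(−35k^2 + 168k + 35) + (−(112/25)k + 112/5)
  −35k^2 + 168k + 35 = ((125/16)k + 25/16)(−(112/25)k + 112/5) + (0)
Last nonzero remainder: −(112/25)k + 112/5. Dividing through by −112/25 gives the monic gcd k − 5.
Then lcm(f, g) = f·g / gcd(f, g); expanding and making the result monic gives the answer.

k^6 + 3k^5 − 20k^4 − 82k^3 − 63k^2 − 81k − 270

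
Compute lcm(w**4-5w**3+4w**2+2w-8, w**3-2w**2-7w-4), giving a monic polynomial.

Repeated division with remainder:
  w**4-5w**3+4w**2+2w-8 = (w-3)(w**3-2w**2-7w-4) + (5w**2-15w-20)
  w**3-2w**2-7w-4 = ((1/5)w+1/5)(5w**2-15w-20) + (0)
Last nonzero remainder: 5w**2-15w-20. Dividing through by 5 gives the monic gcd w**2-3w-4.
Then lcm(f, g) = f·g / gcd(f, g); expanding and making the result monic gives the answer.

w**5-4w**4-w**3+6w**2-6w-8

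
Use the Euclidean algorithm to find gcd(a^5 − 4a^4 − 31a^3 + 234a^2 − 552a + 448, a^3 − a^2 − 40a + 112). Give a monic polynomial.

a^2 + 3a − 28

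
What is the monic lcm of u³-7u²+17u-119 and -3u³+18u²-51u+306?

u⁴-13u³+59u²-221u+714

Euclidean algorithm in ℚ[u]:
  u³-7u²+17u-119 = (-1/3)(-3u³+18u²-51u+306) + (-u²-17)
  -3u³+18u²-51u+306 = (3u-18)(-u²-17) + (0)
Last nonzero remainder: -u²-17. Dividing through by -1 gives the monic gcd u²+17.
Then lcm(f, g) = f·g / gcd(f, g); expanding and making the result monic gives the answer.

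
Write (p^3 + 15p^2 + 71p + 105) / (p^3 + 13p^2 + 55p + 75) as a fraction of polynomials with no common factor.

(p + 7)/(p + 5)

Euclidean algorithm in ℚ[p]:
  p^3 + 15p^2 + 71p + 105 = (p^3 + 13p^2 + 55p + 75) + (2p^2 + 16p + 30)
  p^3 + 13p^2 + 55p + 75 = ((1/2)p + 5/2)(2p^2 + 16p + 30) + (0)
Last nonzero remainder: 2p^2 + 16p + 30. Dividing through by 2 gives the monic gcd p^2 + 8p + 15.
Cancel p^2 + 8p + 15 from numerator and denominator to get the reduced form.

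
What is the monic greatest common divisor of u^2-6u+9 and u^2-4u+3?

Apply the Euclidean algorithm:
  u^2-6u+9 = (u^2-4u+3) + (-2u+6)
  u^2-4u+3 = (-(1/2)u+1/2)(-2u+6) + (0)
Last nonzero remainder: -2u+6. Dividing through by -2 gives the monic gcd u-3.

u-3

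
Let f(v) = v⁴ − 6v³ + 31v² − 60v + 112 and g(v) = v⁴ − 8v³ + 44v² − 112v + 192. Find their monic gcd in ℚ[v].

Euclidean algorithm in ℚ[v]:
  v⁴ − 6v³ + 31v² − 60v + 112 = (v⁴ − 8v³ + 44v² − 112v + 192) + (2v³ − 13v² + 52v − 80)
  v⁴ − 8v³ + 44v² − 112v + 192 = ((1/2)v − 3/4)(2v³ − 13v² + 52v − 80) + ((33/4)v² − 33v + 132)
  2v³ − 13v² + 52v − 80 = ((8/33)v − 20/33)((33/4)v² − 33v + 132) + (0)
Last nonzero remainder: (33/4)v² − 33v + 132. Dividing through by 33/4 gives the monic gcd v² − 4v + 16.

v² − 4v + 16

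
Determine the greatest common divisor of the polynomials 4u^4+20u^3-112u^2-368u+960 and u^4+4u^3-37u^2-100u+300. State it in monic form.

u^3+9u^2+8u-60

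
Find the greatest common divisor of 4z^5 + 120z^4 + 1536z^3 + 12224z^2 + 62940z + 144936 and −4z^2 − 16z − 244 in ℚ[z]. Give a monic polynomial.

z^2 + 4z + 61

Repeated division with remainder:
  4z^5 + 120z^4 + 1536z^3 + 12224z^2 + 62940z + 144936 = (−z^3 − 26z^2 − 219z − 594)(−4z^2 − 16z − 244) + (0)
Last nonzero remainder: −4z^2 − 16z − 244. Dividing through by −4 gives the monic gcd z^2 + 4z + 61.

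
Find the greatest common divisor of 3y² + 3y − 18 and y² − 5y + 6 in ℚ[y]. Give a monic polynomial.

y − 2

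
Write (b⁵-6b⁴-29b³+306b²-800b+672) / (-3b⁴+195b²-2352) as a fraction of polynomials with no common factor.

Apply the Euclidean algorithm:
  b⁵-6b⁴-29b³+306b²-800b+672 = (-(1/3)b+2)(-3b⁴+195b²-2352) + (36b³-84b²-1584b+5376)
  -3b⁴+195b²-2352 = (-(1/12)b-7/36)(36b³-84b²-1584b+5376) + ((140/3)b²+140b-3920/3)
  36b³-84b²-1584b+5376 = ((27/35)b-144/35)((140/3)b²+140b-3920/3) + (0)
Last nonzero remainder: (140/3)b²+140b-3920/3. Dividing through by 140/3 gives the monic gcd b²+3b-28.
Cancel b²+3b-28 from numerator and denominator to get the reduced form.

(-b³+9b²-26b+24)/(3b²-9b-84)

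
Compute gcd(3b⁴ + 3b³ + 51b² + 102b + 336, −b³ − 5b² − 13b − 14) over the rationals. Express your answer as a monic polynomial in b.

b² + 3b + 7

Apply the Euclidean algorithm:
  3b⁴ + 3b³ + 51b² + 102b + 336 = (−3b + 12)(−b³ − 5b² − 13b − 14) + (72b² + 216b + 504)
  −b³ − 5b² − 13b − 14 = (−(1/72)b − 1/36)(72b² + 216b + 504) + (0)
Last nonzero remainder: 72b² + 216b + 504. Dividing through by 72 gives the monic gcd b² + 3b + 7.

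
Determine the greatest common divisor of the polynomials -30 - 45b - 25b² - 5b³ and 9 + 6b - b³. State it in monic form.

3 + 3b + b²

Apply the Euclidean algorithm:
  -5b³ - 25b² - 45b - 30 = (5)(-b³ + 6b + 9) + (-25b² - 75b - 75)
  -b³ + 6b + 9 = ((1/25)b - 3/25)(-25b² - 75b - 75) + (0)
Last nonzero remainder: -25b² - 75b - 75. Dividing through by -25 gives the monic gcd b² + 3b + 3.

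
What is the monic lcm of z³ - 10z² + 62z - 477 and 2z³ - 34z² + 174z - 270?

z⁵ - 18z⁴ + 157z³ - 1123z² + 4746z - 7155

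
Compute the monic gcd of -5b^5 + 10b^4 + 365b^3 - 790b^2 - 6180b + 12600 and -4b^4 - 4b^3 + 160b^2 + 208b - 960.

Apply the Euclidean algorithm:
  -5b^5 + 10b^4 + 365b^3 - 790b^2 - 6180b + 12600 = ((5/4)b - 15/4)(-4b^4 - 4b^3 + 160b^2 + 208b - 960) + (150b^3 - 450b^2 - 4200b + 9000)
  -4b^4 - 4b^3 + 160b^2 + 208b - 960 = (-(2/75)b - 8/75)(150b^3 - 450b^2 - 4200b + 9000) + (0)
Last nonzero remainder: 150b^3 - 450b^2 - 4200b + 9000. Dividing through by 150 gives the monic gcd b^3 - 3b^2 - 28b + 60.

b^3 - 3b^2 - 28b + 60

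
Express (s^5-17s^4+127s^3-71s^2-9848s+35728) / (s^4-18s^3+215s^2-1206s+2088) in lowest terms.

(s^3-8s^2-61s+308)/(s^2-9s+18)

Euclidean algorithm in ℚ[s]:
  s^5-17s^4+127s^3-71s^2-9848s+35728 = (s+1)(s^4-18s^3+215s^2-1206s+2088) + (-70s^3+920s^2-10730s+33640)
  s^4-18s^3+215s^2-1206s+2088 = (-(1/70)s+17/245)(-70s^3+920s^2-10730s+33640) + (-(104/49)s^2+(936/49)s-12064/49)
  -70s^3+920s^2-10730s+33640 = ((1715/52)s-7105/52)(-(104/49)s^2+(936/49)s-12064/49) + (0)
Last nonzero remainder: -(104/49)s^2+(936/49)s-12064/49. Dividing through by -104/49 gives the monic gcd s^2-9s+116.
Cancel s^2-9s+116 from numerator and denominator to get the reduced form.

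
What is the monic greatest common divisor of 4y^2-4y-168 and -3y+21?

Euclidean algorithm in ℚ[y]:
  4y^2-4y-168 = (-(4/3)y-8)(-3y+21) + (0)
Last nonzero remainder: -3y+21. Dividing through by -3 gives the monic gcd y-7.

y-7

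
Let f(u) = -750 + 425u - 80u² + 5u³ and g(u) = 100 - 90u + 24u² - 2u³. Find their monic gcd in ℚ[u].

25 - 10u + u²

Repeated division with remainder:
  5u³ - 80u² + 425u - 750 = (-5/2)(-2u³ + 24u² - 90u + 100) + (-20u² + 200u - 500)
  -2u³ + 24u² - 90u + 100 = ((1/10)u - 1/5)(-20u² + 200u - 500) + (0)
Last nonzero remainder: -20u² + 200u - 500. Dividing through by -20 gives the monic gcd u² - 10u + 25.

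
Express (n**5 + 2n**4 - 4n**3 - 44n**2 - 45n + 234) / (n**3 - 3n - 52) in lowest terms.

Euclidean algorithm in ℚ[n]:
  n**5 + 2n**4 - 4n**3 - 44n**2 - 45n + 234 = (n**2 + 2n - 1)(n**3 - 3n - 52) + (14n**2 + 56n + 182)
  n**3 - 3n - 52 = ((1/14)n - 2/7)(14n**2 + 56n + 182) + (0)
Last nonzero remainder: 14n**2 + 56n + 182. Dividing through by 14 gives the monic gcd n**2 + 4n + 13.
Cancel n**2 + 4n + 13 from numerator and denominator to get the reduced form.

(n**3 - 2n**2 - 9n + 18)/(n - 4)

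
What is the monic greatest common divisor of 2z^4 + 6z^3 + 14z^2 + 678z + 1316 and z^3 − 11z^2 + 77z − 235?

Euclidean algorithm in ℚ[z]:
  2z^4 + 6z^3 + 14z^2 + 678z + 1316 = (2z + 28)(z^3 − 11z^2 + 77z − 235) + (168z^2 − 1008z + 7896)
  z^3 − 11z^2 + 77z − 235 = ((1/168)z − 5/168)(168z^2 − 1008z + 7896) + (0)
Last nonzero remainder: 168z^2 − 1008z + 7896. Dividing through by 168 gives the monic gcd z^2 − 6z + 47.

z^2 − 6z + 47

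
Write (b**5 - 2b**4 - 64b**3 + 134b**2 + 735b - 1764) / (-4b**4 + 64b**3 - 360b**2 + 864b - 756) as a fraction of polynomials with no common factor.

(-b**2 - 11b - 28)/(4b - 12)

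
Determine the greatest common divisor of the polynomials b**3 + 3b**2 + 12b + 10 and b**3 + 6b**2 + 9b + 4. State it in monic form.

Apply the Euclidean algorithm:
  b**3 + 3b**2 + 12b + 10 = (b**3 + 6b**2 + 9b + 4) + (−3b**2 + 3b + 6)
  b**3 + 6b**2 + 9b + 4 = (−(1/3)b − 7/3)(−3b**2 + 3b + 6) + (18b + 18)
  −3b**2 + 3b + 6 = (−(1/6)b + 1/3)(18b + 18) + (0)
Last nonzero remainder: 18b + 18. Dividing through by 18 gives the monic gcd b + 1.

b + 1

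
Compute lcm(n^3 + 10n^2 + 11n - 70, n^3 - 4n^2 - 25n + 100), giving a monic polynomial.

n^5 + n^4 - 59n^3 + 31n^2 + 850n - 1400

Repeated division with remainder:
  n^3 + 10n^2 + 11n - 70 = (n^3 - 4n^2 - 25n + 100) + (14n^2 + 36n - 170)
  n^3 - 4n^2 - 25n + 100 = ((1/14)n - 23/49)(14n^2 + 36n - 170) + ((198/49)n + 990/49)
  14n^2 + 36n - 170 = ((343/99)n - 833/99)((198/49)n + 990/49) + (0)
Last nonzero remainder: (198/49)n + 990/49. Dividing through by 198/49 gives the monic gcd n + 5.
Then lcm(f, g) = f·g / gcd(f, g); expanding and making the result monic gives the answer.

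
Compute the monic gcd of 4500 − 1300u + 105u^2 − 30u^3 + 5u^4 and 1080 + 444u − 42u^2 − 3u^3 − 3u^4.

−180 + 16u − u^2 + u^3

Repeated division with remainder:
  5u^4 − 30u^3 + 105u^2 − 1300u + 4500 = (−5/3)(−3u^4 − 3u^3 − 42u^2 + 444u + 1080) + (−35u^3 + 35u^2 − 560u + 6300)
  −3u^4 − 3u^3 − 42u^2 + 444u + 1080 = ((3/35)u + 6/35)(−35u^3 + 35u^2 − 560u + 6300) + (0)
Last nonzero remainder: −35u^3 + 35u^2 − 560u + 6300. Dividing through by −35 gives the monic gcd u^3 − u^2 + 16u − 180.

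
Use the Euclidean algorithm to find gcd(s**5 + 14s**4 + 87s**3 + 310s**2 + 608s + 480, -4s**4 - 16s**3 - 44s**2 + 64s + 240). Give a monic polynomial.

s**3 + 6s**2 + 23s + 30

Euclidean algorithm in ℚ[s]:
  s**5 + 14s**4 + 87s**3 + 310s**2 + 608s + 480 = (-(1/4)s - 5/2)(-4s**4 - 16s**3 - 44s**2 + 64s + 240) + (36s**3 + 216s**2 + 828s + 1080)
  -4s**4 - 16s**3 - 44s**2 + 64s + 240 = (-(1/9)s + 2/9)(36s**3 + 216s**2 + 828s + 1080) + (0)
Last nonzero remainder: 36s**3 + 216s**2 + 828s + 1080. Dividing through by 36 gives the monic gcd s**3 + 6s**2 + 23s + 30.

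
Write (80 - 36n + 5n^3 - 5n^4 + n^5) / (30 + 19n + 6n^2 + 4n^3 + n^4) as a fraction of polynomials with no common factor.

(8 - 6n + n^2)/(3 + n)

Apply the Euclidean algorithm:
  n^5 - 5n^4 + 5n^3 - 36n + 80 = (n - 9)(n^4 + 4n^3 + 6n^2 + 19n + 30) + (35n^3 + 35n^2 + 105n + 350)
  n^4 + 4n^3 + 6n^2 + 19n + 30 = ((1/35)n + 3/35)(35n^3 + 35n^2 + 105n + 350) + (0)
Last nonzero remainder: 35n^3 + 35n^2 + 105n + 350. Dividing through by 35 gives the monic gcd n^3 + n^2 + 3n + 10.
Cancel n^3 + n^2 + 3n + 10 from numerator and denominator to get the reduced form.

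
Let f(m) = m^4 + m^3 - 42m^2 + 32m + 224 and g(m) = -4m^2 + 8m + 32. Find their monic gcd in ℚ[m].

m^2 - 2m - 8

Apply the Euclidean algorithm:
  m^4 + m^3 - 42m^2 + 32m + 224 = (-(1/4)m^2 - (3/4)m + 7)(-4m^2 + 8m + 32) + (0)
Last nonzero remainder: -4m^2 + 8m + 32. Dividing through by -4 gives the monic gcd m^2 - 2m - 8.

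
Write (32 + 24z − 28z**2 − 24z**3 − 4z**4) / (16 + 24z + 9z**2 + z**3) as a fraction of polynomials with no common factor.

Apply the Euclidean algorithm:
  −4z**4 − 24z**3 − 28z**2 + 24z + 32 = (−4z + 12)(z**3 + 9z**2 + 24z + 16) + (−40z**2 − 200z − 160)
  z**3 + 9z**2 + 24z + 16 = (−(1/40)z − 1/10)(−40z**2 − 200z − 160) + (0)
Last nonzero remainder: −40z**2 − 200z − 160. Dividing through by −40 gives the monic gcd z**2 + 5z + 4.
Cancel z**2 + 5z + 4 from numerator and denominator to get the reduced form.

(8 − 4z − 4z**2)/(4 + z)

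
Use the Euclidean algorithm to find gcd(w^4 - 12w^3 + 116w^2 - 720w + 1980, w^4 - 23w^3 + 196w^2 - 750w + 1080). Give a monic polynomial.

Repeated division with remainder:
  w^4 - 12w^3 + 116w^2 - 720w + 1980 = (w^4 - 23w^3 + 196w^2 - 750w + 1080) + (11w^3 - 80w^2 + 30w + 900)
  w^4 - 23w^3 + 196w^2 - 750w + 1080 = ((1/11)w - 173/121)(11w^3 - 80w^2 + 30w + 900) + ((9546/121)w^2 - (95460/121)w + 286380/121)
  11w^3 - 80w^2 + 30w + 900 = ((1331/9546)w + 605/1591)((9546/121)w^2 - (95460/121)w + 286380/121) + (0)
Last nonzero remainder: (9546/121)w^2 - (95460/121)w + 286380/121. Dividing through by 9546/121 gives the monic gcd w^2 - 10w + 30.

w^2 - 10w + 30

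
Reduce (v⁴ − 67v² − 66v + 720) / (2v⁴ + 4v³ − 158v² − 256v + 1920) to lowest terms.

(v + 6)/(2v + 16)

Apply the Euclidean algorithm:
  v⁴ − 67v² − 66v + 720 = (1/2)(2v⁴ + 4v³ − 158v² − 256v + 1920) + (−2v³ + 12v² + 62v − 240)
  2v⁴ + 4v³ − 158v² − 256v + 1920 = (−v − 8)(−2v³ + 12v² + 62v − 240) + (0)
Last nonzero remainder: −2v³ + 12v² + 62v − 240. Dividing through by −2 gives the monic gcd v³ − 6v² − 31v + 120.
Cancel v³ − 6v² − 31v + 120 from numerator and denominator to get the reduced form.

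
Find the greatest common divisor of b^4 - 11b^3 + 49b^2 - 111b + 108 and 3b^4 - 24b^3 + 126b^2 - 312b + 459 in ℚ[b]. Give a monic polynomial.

b^2 - 4b + 9

Apply the Euclidean algorithm:
  b^4 - 11b^3 + 49b^2 - 111b + 108 = (1/3)(3b^4 - 24b^3 + 126b^2 - 312b + 459) + (-3b^3 + 7b^2 - 7b - 45)
  3b^4 - 24b^3 + 126b^2 - 312b + 459 = (-b + 17/3)(-3b^3 + 7b^2 - 7b - 45) + ((238/3)b^2 - (952/3)b + 714)
  -3b^3 + 7b^2 - 7b - 45 = (-(9/238)b - 15/238)((238/3)b^2 - (952/3)b + 714) + (0)
Last nonzero remainder: (238/3)b^2 - (952/3)b + 714. Dividing through by 238/3 gives the monic gcd b^2 - 4b + 9.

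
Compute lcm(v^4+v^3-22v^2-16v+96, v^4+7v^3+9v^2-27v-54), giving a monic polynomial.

Euclidean algorithm in ℚ[v]:
  v^4+v^3-22v^2-16v+96 = (v^4+7v^3+9v^2-27v-54) + (-6v^3-31v^2+11v+150)
  v^4+7v^3+9v^2-27v-54 = (-(1/6)v-11/36)(-6v^3-31v^2+11v+150) + ((49/36)v^2+(49/36)v-49/6)
  -6v^3-31v^2+11v+150 = (-(216/49)v-900/49)((49/36)v^2+(49/36)v-49/6) + (0)
Last nonzero remainder: (49/36)v^2+(49/36)v-49/6. Dividing through by 49/36 gives the monic gcd v^2+v-6.
Then lcm(f, g) = f·g / gcd(f, g); expanding and making the result monic gives the answer.

v^6+7v^5-7v^4-139v^3-198v^2+432v+864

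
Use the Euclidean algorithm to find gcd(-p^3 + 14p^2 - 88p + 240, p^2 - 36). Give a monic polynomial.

Euclidean algorithm in ℚ[p]:
  -p^3 + 14p^2 - 88p + 240 = (-p + 14)(p^2 - 36) + (-124p + 744)
  p^2 - 36 = (-(1/124)p - 3/62)(-124p + 744) + (0)
Last nonzero remainder: -124p + 744. Dividing through by -124 gives the monic gcd p - 6.

p - 6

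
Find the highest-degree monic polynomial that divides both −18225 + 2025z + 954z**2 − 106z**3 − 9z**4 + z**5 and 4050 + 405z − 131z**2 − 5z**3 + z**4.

−405 − 81z + 5z**2 + z**3

Euclidean algorithm in ℚ[z]:
  z**5 − 9z**4 − 106z**3 + 954z**2 + 2025z − 18225 = (z − 4)(z**4 − 5z**3 − 131z**2 + 405z + 4050) + (5z**3 + 25z**2 − 405z − 2025)
  z**4 − 5z**3 − 131z**2 + 405z + 4050 = ((1/5)z − 2)(5z**3 + 25z**2 − 405z − 2025) + (0)
Last nonzero remainder: 5z**3 + 25z**2 − 405z − 2025. Dividing through by 5 gives the monic gcd z**3 + 5z**2 − 81z − 405.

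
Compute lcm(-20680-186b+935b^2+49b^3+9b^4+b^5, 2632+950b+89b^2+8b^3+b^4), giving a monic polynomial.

-579040-232688b+3454b^2+11471b^3+1726b^4+176b^5+20b^6+b^7

Euclidean algorithm in ℚ[b]:
  b^5+9b^4+49b^3+935b^2-186b-20680 = (b+1)(b^4+8b^3+89b^2+950b+2632) + (-48b^3-104b^2-3768b-23312)
  b^4+8b^3+89b^2+950b+2632 = (-(1/48)b-35/288)(-48b^3-104b^2-3768b-23312) + (-(77/36)b^2+(77/12)b-3619/18)
  -48b^3-104b^2-3768b-23312 = ((1728/77)b+8928/77)(-(77/36)b^2+(77/12)b-3619/18) + (0)
Last nonzero remainder: -(77/36)b^2+(77/12)b-3619/18. Dividing through by -77/36 gives the monic gcd b^2-3b+94.
Then lcm(f, g) = f·g / gcd(f, g); expanding and making the result monic gives the answer.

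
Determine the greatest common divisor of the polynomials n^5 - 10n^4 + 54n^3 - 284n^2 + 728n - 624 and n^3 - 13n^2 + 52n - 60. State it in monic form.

n^2 - 8n + 12

By polynomial division,
  n^5 - 10n^4 + 54n^3 - 284n^2 + 728n - 624 = (n^2 + 3n + 41)(n^3 - 13n^2 + 52n - 60) + (153n^2 - 1224n + 1836)
  n^3 - 13n^2 + 52n - 60 = ((1/153)n - 5/153)(153n^2 - 1224n + 1836) + (0)
Last nonzero remainder: 153n^2 - 1224n + 1836. Dividing through by 153 gives the monic gcd n^2 - 8n + 12.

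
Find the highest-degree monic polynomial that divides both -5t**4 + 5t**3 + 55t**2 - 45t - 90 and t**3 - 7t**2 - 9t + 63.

t**2 - 9

Apply the Euclidean algorithm:
  -5t**4 + 5t**3 + 55t**2 - 45t - 90 = (-5t - 30)(t**3 - 7t**2 - 9t + 63) + (-200t**2 + 1800)
  t**3 - 7t**2 - 9t + 63 = (-(1/200)t + 7/200)(-200t**2 + 1800) + (0)
Last nonzero remainder: -200t**2 + 1800. Dividing through by -200 gives the monic gcd t**2 - 9.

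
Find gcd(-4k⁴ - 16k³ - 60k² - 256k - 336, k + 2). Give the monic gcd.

k + 2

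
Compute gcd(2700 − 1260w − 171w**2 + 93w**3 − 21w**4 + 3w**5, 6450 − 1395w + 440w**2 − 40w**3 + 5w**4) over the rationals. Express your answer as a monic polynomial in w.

Apply the Euclidean algorithm:
  3w**5 − 21w**4 + 93w**3 − 171w**2 − 1260w + 2700 = ((3/5)w + 3/5)(5w**4 − 40w**3 + 440w**2 − 1395w + 6450) + (−147w**3 + 402w**2 − 4293w − 1170)
  5w**4 − 40w**3 + 440w**2 − 1395w + 6450 = (−(5/147)w + 430/2401)(−147w**3 + 402w**2 − 4293w − 1170) + ((532985/2401)w**2 − (1598955/2401)w + 15989550/2401)
  −147w**3 + 402w**2 − 4293w − 1170 = (−(352947/532985)w − 93639/532985)((532985/2401)w**2 − (1598955/2401)w + 15989550/2401) + (0)
Last nonzero remainder: (532985/2401)w**2 − (1598955/2401)w + 15989550/2401. Dividing through by 532985/2401 gives the monic gcd w**2 − 3w + 30.

30 − 3w + w**2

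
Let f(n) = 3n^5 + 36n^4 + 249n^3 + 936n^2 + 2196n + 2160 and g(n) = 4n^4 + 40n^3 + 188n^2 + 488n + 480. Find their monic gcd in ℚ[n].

n^3 + 6n^2 + 23n + 30

By polynomial division,
  3n^5 + 36n^4 + 249n^3 + 936n^2 + 2196n + 2160 = ((3/4)n + 3/2)(4n^4 + 40n^3 + 188n^2 + 488n + 480) + (48n^3 + 288n^2 + 1104n + 1440)
  4n^4 + 40n^3 + 188n^2 + 488n + 480 = ((1/12)n + 1/3)(48n^3 + 288n^2 + 1104n + 1440) + (0)
Last nonzero remainder: 48n^3 + 288n^2 + 1104n + 1440. Dividing through by 48 gives the monic gcd n^3 + 6n^2 + 23n + 30.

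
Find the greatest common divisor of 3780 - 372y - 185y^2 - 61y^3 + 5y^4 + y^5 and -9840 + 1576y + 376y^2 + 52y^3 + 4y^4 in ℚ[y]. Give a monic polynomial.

-30 + 7y + y^2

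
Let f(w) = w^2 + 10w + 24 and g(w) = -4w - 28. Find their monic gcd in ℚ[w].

1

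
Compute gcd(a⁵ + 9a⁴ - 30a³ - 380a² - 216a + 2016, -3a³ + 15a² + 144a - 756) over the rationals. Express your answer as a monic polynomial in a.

a² + a - 42

Euclidean algorithm in ℚ[a]:
  a⁵ + 9a⁴ - 30a³ - 380a² - 216a + 2016 = (-(1/3)a² - (14/3)a - 88/3)(-3a³ + 15a² + 144a - 756) + (480a² + 480a - 20160)
  -3a³ + 15a² + 144a - 756 = (-(1/160)a + 3/80)(480a² + 480a - 20160) + (0)
Last nonzero remainder: 480a² + 480a - 20160. Dividing through by 480 gives the monic gcd a² + a - 42.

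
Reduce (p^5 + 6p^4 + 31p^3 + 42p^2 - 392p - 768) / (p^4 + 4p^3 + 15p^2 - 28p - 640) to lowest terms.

(p^3 + 3p^2 - 10p - 24)/(p^2 + p - 20)

Repeated division with remainder:
  p^5 + 6p^4 + 31p^3 + 42p^2 - 392p - 768 = (p + 2)(p^4 + 4p^3 + 15p^2 - 28p - 640) + (8p^3 + 40p^2 + 304p + 512)
  p^4 + 4p^3 + 15p^2 - 28p - 640 = ((1/8)p - 1/8)(8p^3 + 40p^2 + 304p + 512) + (-18p^2 - 54p - 576)
  8p^3 + 40p^2 + 304p + 512 = (-(4/9)p - 8/9)(-18p^2 - 54p - 576) + (0)
Last nonzero remainder: -18p^2 - 54p - 576. Dividing through by -18 gives the monic gcd p^2 + 3p + 32.
Cancel p^2 + 3p + 32 from numerator and denominator to get the reduced form.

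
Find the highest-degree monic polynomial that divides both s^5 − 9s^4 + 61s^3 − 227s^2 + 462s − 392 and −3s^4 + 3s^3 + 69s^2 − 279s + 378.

Euclidean algorithm in ℚ[s]:
  s^5 − 9s^4 + 61s^3 − 227s^2 + 462s − 392 = (−(1/3)s + 8/3)(−3s^4 + 3s^3 + 69s^2 − 279s + 378) + (76s^3 − 504s^2 + 1332s − 1400)
  −3s^4 + 3s^3 + 69s^2 − 279s + 378 = (−(3/76)s − 321/1444)(76s^3 − 504s^2 + 1332s − 1400) + ((3444/361)s^2 − (13776/361)s + 24108/361)
  76s^3 − 504s^2 + 1332s − 1400 = ((6859/861)s − 18050/861)((3444/361)s^2 − (13776/361)s + 24108/361) + (0)
Last nonzero remainder: (3444/361)s^2 − (13776/361)s + 24108/361. Dividing through by 3444/361 gives the monic gcd s^2 − 4s + 7.

s^2 − 4s + 7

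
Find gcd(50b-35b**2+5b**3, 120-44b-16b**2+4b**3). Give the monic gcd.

10-7b+b**2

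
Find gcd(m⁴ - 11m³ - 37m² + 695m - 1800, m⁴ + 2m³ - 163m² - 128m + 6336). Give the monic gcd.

m² - m - 72

Apply the Euclidean algorithm:
  m⁴ - 11m³ - 37m² + 695m - 1800 = (m⁴ + 2m³ - 163m² - 128m + 6336) + (-13m³ + 126m² + 823m - 8136)
  m⁴ + 2m³ - 163m² - 128m + 6336 = (-(1/13)m - 152/169)(-13m³ + 126m² + 823m - 8136) + ((2304/169)m² - (2304/169)m - 165888/169)
  -13m³ + 126m² + 823m - 8136 = (-(2197/2304)m + 19097/2304)((2304/169)m² - (2304/169)m - 165888/169) + (0)
Last nonzero remainder: (2304/169)m² - (2304/169)m - 165888/169. Dividing through by 2304/169 gives the monic gcd m² - m - 72.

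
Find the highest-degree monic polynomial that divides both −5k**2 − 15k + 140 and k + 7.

By polynomial division,
  −5k**2 − 15k + 140 = (−5k + 20)(k + 7) + (0)
The last nonzero remainder k + 7 is already monic.

k + 7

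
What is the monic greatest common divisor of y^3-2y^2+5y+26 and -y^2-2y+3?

1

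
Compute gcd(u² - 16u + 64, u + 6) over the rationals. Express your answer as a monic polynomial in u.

1

Repeated division with remainder:
  u² - 16u + 64 = (u - 22)(u + 6) + (196)
  u + 6 = ((1/196)u + 3/98)(196) + (0)
The last nonzero remainder is the constant 196, so the polynomials are coprime and gcd = 1.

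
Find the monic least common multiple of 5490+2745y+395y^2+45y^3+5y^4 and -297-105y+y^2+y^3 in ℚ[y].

-108702-56547y-7821y^2-500y^3-38y^4+7y^5+y^6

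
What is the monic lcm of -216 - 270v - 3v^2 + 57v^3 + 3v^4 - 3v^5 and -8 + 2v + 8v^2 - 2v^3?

-72 - 18v + 89v^2 + 20v^3 - 18v^4 - 2v^5 + v^6

Euclidean algorithm in ℚ[v]:
  -3v^5 + 3v^4 + 57v^3 - 3v^2 - 270v - 216 = ((3/2)v^2 + (9/2)v - 9)(-2v^3 + 8v^2 + 2v - 8) + (72v^2 - 216v - 288)
  -2v^3 + 8v^2 + 2v - 8 = (-(1/36)v + 1/36)(72v^2 - 216v - 288) + (0)
Last nonzero remainder: 72v^2 - 216v - 288. Dividing through by 72 gives the monic gcd v^2 - 3v - 4.
Then lcm(f, g) = f·g / gcd(f, g); expanding and making the result monic gives the answer.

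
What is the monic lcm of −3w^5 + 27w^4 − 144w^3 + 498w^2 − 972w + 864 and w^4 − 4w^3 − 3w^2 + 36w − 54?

w^6 − 6w^5 + 21w^4 − 22w^3 − 174w^2 + 684w − 864

Repeated division with remainder:
  −3w^5 + 27w^4 − 144w^3 + 498w^2 − 972w + 864 = (−3w + 15)(w^4 − 4w^3 − 3w^2 + 36w − 54) + (−93w^3 + 651w^2 − 1674w + 1674)
  w^4 − 4w^3 − 3w^2 + 36w − 54 = (−(1/93)w − 1/31)(−93w^3 + 651w^2 − 1674w + 1674) + (0)
Last nonzero remainder: −93w^3 + 651w^2 − 1674w + 1674. Dividing through by −93 gives the monic gcd w^3 − 7w^2 + 18w − 18.
Then lcm(f, g) = f·g / gcd(f, g); expanding and making the result monic gives the answer.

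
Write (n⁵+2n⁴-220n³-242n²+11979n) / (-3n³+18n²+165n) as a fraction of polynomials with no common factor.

By polynomial division,
  n⁵+2n⁴-220n³-242n²+11979n = (-(1/3)n²-(8/3)n+39)(-3n³+18n²+165n) + (-504n²+5544n)
  -3n³+18n²+165n = ((1/168)n+5/168)(-504n²+5544n) + (0)
Last nonzero remainder: -504n²+5544n. Dividing through by -504 gives the monic gcd n²-11n.
Cancel n²-11n from numerator and denominator to get the reduced form.

(-n³-13n²+77n+1089)/(3n+15)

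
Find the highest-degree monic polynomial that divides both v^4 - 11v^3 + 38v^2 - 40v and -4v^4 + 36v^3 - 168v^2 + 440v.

v^2 - 5v

Euclidean algorithm in ℚ[v]:
  v^4 - 11v^3 + 38v^2 - 40v = (-1/4)(-4v^4 + 36v^3 - 168v^2 + 440v) + (-2v^3 - 4v^2 + 70v)
  -4v^4 + 36v^3 - 168v^2 + 440v = (2v - 22)(-2v^3 - 4v^2 + 70v) + (-396v^2 + 1980v)
  -2v^3 - 4v^2 + 70v = ((1/198)v + 7/198)(-396v^2 + 1980v) + (0)
Last nonzero remainder: -396v^2 + 1980v. Dividing through by -396 gives the monic gcd v^2 - 5v.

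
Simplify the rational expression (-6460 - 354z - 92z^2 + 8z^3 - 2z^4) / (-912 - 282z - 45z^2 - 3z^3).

Euclidean algorithm in ℚ[z]:
  -2z^4 + 8z^3 - 92z^2 - 354z - 6460 = ((2/3)z - 38/3)(-3z^3 - 45z^2 - 282z - 912) + (-474z^2 - 3318z - 18012)
  -3z^3 - 45z^2 - 282z - 912 = ((1/158)z + 4/79)(-474z^2 - 3318z - 18012) + (0)
Last nonzero remainder: -474z^2 - 3318z - 18012. Dividing through by -474 gives the monic gcd z^2 + 7z + 38.
Cancel z^2 + 7z + 38 from numerator and denominator to get the reduced form.

(170 - 22z + 2z^2)/(24 + 3z)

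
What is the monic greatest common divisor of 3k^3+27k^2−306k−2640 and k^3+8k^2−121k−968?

k^2+19k+88

By polynomial division,
  3k^3+27k^2−306k−2640 = (3)(k^3+8k^2−121k−968) + (3k^2+57k+264)
  k^3+8k^2−121k−968 = ((1/3)k−11/3)(3k^2+57k+264) + (0)
Last nonzero remainder: 3k^2+57k+264. Dividing through by 3 gives the monic gcd k^2+19k+88.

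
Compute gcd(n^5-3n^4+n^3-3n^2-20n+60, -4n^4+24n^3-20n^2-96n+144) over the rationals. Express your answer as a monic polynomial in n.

n^3-3n^2-4n+12

Euclidean algorithm in ℚ[n]:
  n^5-3n^4+n^3-3n^2-20n+60 = (-(1/4)n-3/4)(-4n^4+24n^3-20n^2-96n+144) + (14n^3-42n^2-56n+168)
  -4n^4+24n^3-20n^2-96n+144 = (-(2/7)n+6/7)(14n^3-42n^2-56n+168) + (0)
Last nonzero remainder: 14n^3-42n^2-56n+168. Dividing through by 14 gives the monic gcd n^3-3n^2-4n+12.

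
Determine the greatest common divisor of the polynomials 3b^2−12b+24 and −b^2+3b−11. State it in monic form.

Repeated division with remainder:
  3b^2−12b+24 = (−3)(−b^2+3b−11) + (−3b−9)
  −b^2+3b−11 = ((1/3)b−2)(−3b−9) + (−29)
  −3b−9 = ((3/29)b+9/29)(−29) + (0)
The last nonzero remainder is the constant −29, so the polynomials are coprime and gcd = 1.

1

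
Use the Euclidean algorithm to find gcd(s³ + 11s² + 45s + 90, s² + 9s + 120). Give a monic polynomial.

1

By polynomial division,
  s³ + 11s² + 45s + 90 = (s + 2)(s² + 9s + 120) + (-93s - 150)
  s² + 9s + 120 = (-(1/93)s - 229/2883)(-93s - 150) + (103870/961)
  -93s - 150 = (-(89373/103870)s - 14415/10387)(103870/961) + (0)
The last nonzero remainder is the constant 103870/961, so the polynomials are coprime and gcd = 1.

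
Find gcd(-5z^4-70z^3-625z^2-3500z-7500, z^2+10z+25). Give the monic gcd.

Apply the Euclidean algorithm:
  -5z^4-70z^3-625z^2-3500z-7500 = (-5z^2-20z-300)(z^2+10z+25) + (0)
The last nonzero remainder z^2+10z+25 is already monic.

z^2+10z+25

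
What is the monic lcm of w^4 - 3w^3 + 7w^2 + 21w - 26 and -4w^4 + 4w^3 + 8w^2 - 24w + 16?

Repeated division with remainder:
  w^4 - 3w^3 + 7w^2 + 21w - 26 = (-1/4)(-4w^4 + 4w^3 + 8w^2 - 24w + 16) + (-2w^3 + 9w^2 + 15w - 22)
  -4w^4 + 4w^3 + 8w^2 - 24w + 16 = (2w + 7)(-2w^3 + 9w^2 + 15w - 22) + (-85w^2 - 85w + 170)
  -2w^3 + 9w^2 + 15w - 22 = ((2/85)w - 11/85)(-85w^2 - 85w + 170) + (0)
Last nonzero remainder: -85w^2 - 85w + 170. Dividing through by -85 gives the monic gcd w^2 + w - 2.
Then lcm(f, g) = f·g / gcd(f, g); expanding and making the result monic gives the answer.

w^6 - 5w^5 + 15w^4 + w^3 - 54w^2 + 94w - 52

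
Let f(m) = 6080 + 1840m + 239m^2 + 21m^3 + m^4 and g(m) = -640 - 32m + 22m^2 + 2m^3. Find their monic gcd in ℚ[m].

64 + 16m + m^2

Euclidean algorithm in ℚ[m]:
  m^4 + 21m^3 + 239m^2 + 1840m + 6080 = ((1/2)m + 5)(2m^3 + 22m^2 - 32m - 640) + (145m^2 + 2320m + 9280)
  2m^3 + 22m^2 - 32m - 640 = ((2/145)m - 2/29)(145m^2 + 2320m + 9280) + (0)
Last nonzero remainder: 145m^2 + 2320m + 9280. Dividing through by 145 gives the monic gcd m^2 + 16m + 64.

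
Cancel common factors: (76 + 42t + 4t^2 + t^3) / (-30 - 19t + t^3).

(38 + 2t + t^2)/(-15 - 2t + t^2)

Repeated division with remainder:
  t^3 + 4t^2 + 42t + 76 = (t^3 - 19t - 30) + (4t^2 + 61t + 106)
  t^3 - 19t - 30 = ((1/4)t - 61/16)(4t^2 + 61t + 106) + ((2993/16)t + 2993/8)
  4t^2 + 61t + 106 = ((64/2993)t + 848/2993)((2993/16)t + 2993/8) + (0)
Last nonzero remainder: (2993/16)t + 2993/8. Dividing through by 2993/16 gives the monic gcd t + 2.
Cancel t + 2 from numerator and denominator to get the reduced form.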